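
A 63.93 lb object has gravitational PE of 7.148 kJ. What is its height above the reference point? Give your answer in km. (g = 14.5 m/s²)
PE = mgh → h = PE/(mg) = 7148 J / (29 kg × 14.5 m/s²) = 17 m = 0.017 km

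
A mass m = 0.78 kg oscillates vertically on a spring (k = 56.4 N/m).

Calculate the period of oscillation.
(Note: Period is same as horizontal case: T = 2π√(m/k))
T = 2π√(m/k) = 2π√(0.78/56.4) = 0.7389 s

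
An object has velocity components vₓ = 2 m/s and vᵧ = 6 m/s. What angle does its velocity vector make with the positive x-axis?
θ = arctan(vᵧ/vₓ) = arctan(6/2) = 71.57°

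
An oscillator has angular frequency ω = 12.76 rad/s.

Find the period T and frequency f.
T = 2π/ω = 2π/12.76 = 0.4924 s; f = ω/2π = 2.031 Hz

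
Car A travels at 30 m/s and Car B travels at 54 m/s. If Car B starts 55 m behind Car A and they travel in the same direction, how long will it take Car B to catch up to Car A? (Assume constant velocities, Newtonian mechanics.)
Relative speed: v_rel = 54 - 30 = 24 m/s
Time to catch: t = d₀/v_rel = 55/24 = 2.29 s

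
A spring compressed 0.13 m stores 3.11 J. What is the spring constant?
PE = ½kx² → k = 2PE/x² = 2×3.11/0.13² = 368.0 N/m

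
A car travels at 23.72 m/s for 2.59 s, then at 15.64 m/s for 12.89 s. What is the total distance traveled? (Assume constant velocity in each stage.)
d₁ = v₁t₁ = 23.72 × 2.59 = 61.4348 m
d₂ = v₂t₂ = 15.64 × 12.89 = 201.6 m
d_total = 61.4348 + 201.6 = 263.03 m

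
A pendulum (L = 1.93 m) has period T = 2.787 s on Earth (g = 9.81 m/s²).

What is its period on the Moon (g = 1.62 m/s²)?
T = 2π√(L/g), so T_moon/T_earth = √(g_earth/g_moon)
T_moon = 2π√(1.93/1.62) = 6.858 s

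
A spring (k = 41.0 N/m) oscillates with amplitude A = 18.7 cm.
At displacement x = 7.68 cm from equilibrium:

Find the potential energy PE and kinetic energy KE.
E_total = ½kA² = ½×41.0×(0.187)² = 0.7169 J
PE = ½kx² = ½×41.0×(0.0768)² = 0.1209 J
KE = E_total − PE = 0.596 J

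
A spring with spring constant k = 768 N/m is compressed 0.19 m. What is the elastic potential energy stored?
PE = ½kx² = ½×768×0.19² = 13.86 J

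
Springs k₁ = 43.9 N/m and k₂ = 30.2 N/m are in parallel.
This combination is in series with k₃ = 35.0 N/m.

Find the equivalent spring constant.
k₁₂ = k₁ + k₂ = 74.1 N/m (parallel)
1/k_eq = 1/k₁₂ + 1/k₃ → k_eq = 23.77 N/m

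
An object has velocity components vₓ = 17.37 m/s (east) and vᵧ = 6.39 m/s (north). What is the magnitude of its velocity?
|v| = √(vₓ² + vᵧ²) = √(17.37² + 6.39²) = √(342.549) = 18.51 m/s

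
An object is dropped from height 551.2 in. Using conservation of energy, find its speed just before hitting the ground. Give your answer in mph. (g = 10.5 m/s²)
mgh = ½mv² → v = √(2gh) = √(2×10.5×14) = 17.15 m/s = 38.36 mph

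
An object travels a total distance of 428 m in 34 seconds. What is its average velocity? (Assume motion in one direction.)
v_avg = Δd / Δt = 428 / 34 = 12.59 m/s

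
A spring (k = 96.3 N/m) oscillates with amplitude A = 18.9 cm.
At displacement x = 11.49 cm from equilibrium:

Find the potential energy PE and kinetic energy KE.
E_total = ½kA² = ½×96.3×(0.189)² = 1.72 J
PE = ½kx² = ½×96.3×(0.1149)² = 0.6357 J
KE = E_total − PE = 1.084 J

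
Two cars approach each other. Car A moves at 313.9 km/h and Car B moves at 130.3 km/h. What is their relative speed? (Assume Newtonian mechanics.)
v_rel = v_A + v_B = 313.9 + 130.3 = 444.2 km/h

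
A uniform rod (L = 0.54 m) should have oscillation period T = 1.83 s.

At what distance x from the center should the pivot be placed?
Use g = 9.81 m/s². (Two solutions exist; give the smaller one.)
T = 2π√((L²/12 + x²)/(gx)). Let c = T²g/(4π²) = 0.8322.
x² − cx + L²/12 = 0 → x = (c − √(c² − L²/3))/2 = 0.0303 m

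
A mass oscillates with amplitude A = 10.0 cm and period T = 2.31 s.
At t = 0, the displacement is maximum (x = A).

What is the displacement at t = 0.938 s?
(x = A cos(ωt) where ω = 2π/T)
ω = 2π/T = 2π/2.31 = 2.72 rad/s
x = A cos(ωt) = 10.0×cos(2.72×0.938) = -8.308 cm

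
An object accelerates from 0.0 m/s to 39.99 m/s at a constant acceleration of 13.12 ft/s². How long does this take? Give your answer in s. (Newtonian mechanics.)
t = (v - v₀)/a (with unit conversion) = 10.0 s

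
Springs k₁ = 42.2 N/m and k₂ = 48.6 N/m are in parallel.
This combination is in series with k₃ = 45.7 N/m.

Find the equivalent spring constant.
k₁₂ = k₁ + k₂ = 90.8 N/m (parallel)
1/k_eq = 1/k₁₂ + 1/k₃ → k_eq = 30.4 N/m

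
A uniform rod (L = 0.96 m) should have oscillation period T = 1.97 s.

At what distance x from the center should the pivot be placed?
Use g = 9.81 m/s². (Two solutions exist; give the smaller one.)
T = 2π√((L²/12 + x²)/(gx)). Let c = T²g/(4π²) = 0.9644.
x² − cx + L²/12 = 0 → x = (c − √(c² − L²/3))/2 = 0.08759 m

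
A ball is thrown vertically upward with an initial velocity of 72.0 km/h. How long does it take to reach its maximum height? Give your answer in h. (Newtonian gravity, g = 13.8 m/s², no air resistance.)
t_up = v₀/g (with unit conversion) = 0.0004026 h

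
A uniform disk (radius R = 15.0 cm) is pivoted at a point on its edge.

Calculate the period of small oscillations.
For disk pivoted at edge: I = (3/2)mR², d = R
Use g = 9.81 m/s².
I/m = (3/2)R² = 0.03375 m²; d = R = 0.15 m
T = 2π√((3/2)R²/(gR)) = 2π√(3R/(2g)) = 0.9516 s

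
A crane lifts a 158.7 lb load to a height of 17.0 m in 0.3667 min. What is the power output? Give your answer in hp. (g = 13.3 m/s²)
W = mgh = 71.99×13.3×17 = 1.628e+04 J
P = W/t = 1.628e+04/22 = 739.7 W = 0.992 hp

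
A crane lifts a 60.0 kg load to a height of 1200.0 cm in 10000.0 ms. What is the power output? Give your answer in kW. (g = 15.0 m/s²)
W = mgh = 60×15.0×12 = 1.08e+04 J
P = W/t = 1.08e+04/10 = 1080 W = 1.08 kW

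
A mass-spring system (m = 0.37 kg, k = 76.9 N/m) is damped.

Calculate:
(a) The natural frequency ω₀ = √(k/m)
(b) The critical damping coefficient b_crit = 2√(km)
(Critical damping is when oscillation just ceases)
ω₀ = √(k/m) = √(76.9/0.37) = 14.42 rad/s
b_crit = 2√(km) = 2√(76.9×0.37) = 10.67 kg/s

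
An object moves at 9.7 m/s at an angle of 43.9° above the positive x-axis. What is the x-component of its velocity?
vₓ = v cos(θ) = 9.7 × cos(43.9°) = 6.99 m/s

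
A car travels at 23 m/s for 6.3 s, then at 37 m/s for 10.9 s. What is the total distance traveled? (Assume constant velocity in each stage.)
d₁ = v₁t₁ = 23 × 6.3 = 144.9 m
d₂ = v₂t₂ = 37 × 10.9 = 403.3 m
d_total = 144.9 + 403.3 = 548.2 m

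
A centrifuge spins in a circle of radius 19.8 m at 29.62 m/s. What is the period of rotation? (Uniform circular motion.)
T = 2πr/v = 2π×19.8/29.62 = 4.2 s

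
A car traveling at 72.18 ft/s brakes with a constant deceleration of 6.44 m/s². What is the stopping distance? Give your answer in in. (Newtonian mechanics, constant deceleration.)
d = v₀² / (2a) (with unit conversion) = 1479.0 in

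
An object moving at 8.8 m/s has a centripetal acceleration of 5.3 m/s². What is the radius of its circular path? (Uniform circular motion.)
r = v²/a_c = 8.8²/5.3 = 14.61 m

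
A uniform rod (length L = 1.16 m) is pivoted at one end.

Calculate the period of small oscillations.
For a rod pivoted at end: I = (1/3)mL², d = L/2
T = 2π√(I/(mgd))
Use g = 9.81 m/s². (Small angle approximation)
I/m = (1/3)L² = 0.4485 m²; d = L/2 = 0.58 m
T = 2π√(I/(mgd)) = 2π√(0.4485/(9.81×0.58)) = 1.764 s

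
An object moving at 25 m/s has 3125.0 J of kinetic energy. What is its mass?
KE = ½mv² → m = 2KE/v² = 2×3125.0/25² = 10.0 kg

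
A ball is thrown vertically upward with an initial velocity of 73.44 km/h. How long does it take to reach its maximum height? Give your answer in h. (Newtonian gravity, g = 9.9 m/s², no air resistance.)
t_up = v₀/g (with unit conversion) = 0.0005724 h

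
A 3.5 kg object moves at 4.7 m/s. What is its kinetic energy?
KE = ½mv² = ½×3.5×4.7² = 38.6575 J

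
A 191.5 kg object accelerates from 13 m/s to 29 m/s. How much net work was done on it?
W_net = ΔKE = ½m(v₂² − v₁²) = ½×191.5×(29² − 13²) = 64344.0 J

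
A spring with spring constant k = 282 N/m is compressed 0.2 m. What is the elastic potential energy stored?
PE = ½kx² = ½×282×0.2² = 5.64 J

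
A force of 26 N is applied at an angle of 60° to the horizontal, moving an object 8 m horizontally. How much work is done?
W = Fd cosθ = 26×8×cos(60°) = 104.0 J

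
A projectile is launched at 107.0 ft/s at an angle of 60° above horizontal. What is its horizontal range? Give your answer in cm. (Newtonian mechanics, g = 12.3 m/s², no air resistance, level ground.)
R = v₀² sin(2θ) / g (with unit conversion) = 7489.0 cm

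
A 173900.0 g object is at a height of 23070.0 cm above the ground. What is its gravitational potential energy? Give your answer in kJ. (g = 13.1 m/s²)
PE = mgh = 173.9 kg × 13.1 m/s² × 230.7 m = 5.256e+05 J = 525.6 kJ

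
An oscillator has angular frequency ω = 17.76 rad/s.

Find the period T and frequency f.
T = 2π/ω = 2π/17.76 = 0.3538 s; f = ω/2π = 2.827 Hz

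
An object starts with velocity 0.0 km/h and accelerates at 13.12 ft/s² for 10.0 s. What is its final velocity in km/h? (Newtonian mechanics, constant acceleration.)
v = v₀ + at (with unit conversion) = 144.0 km/h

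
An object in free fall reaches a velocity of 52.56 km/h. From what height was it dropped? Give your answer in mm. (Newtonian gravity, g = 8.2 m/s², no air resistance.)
h = v²/(2g) (with unit conversion) = 13000.0 mm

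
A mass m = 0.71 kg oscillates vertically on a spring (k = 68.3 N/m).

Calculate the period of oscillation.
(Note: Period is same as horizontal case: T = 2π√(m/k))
T = 2π√(m/k) = 2π√(0.71/68.3) = 0.6406 s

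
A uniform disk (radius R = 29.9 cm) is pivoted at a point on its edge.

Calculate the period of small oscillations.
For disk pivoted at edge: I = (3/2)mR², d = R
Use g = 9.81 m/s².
I/m = (3/2)R² = 0.1341 m²; d = R = 0.299 m
T = 2π√((3/2)R²/(gR)) = 2π√(3R/(2g)) = 1.343 s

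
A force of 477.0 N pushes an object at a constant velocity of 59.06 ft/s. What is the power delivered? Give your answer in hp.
P = Fv = 477 N × 18 m/s = 8587 W = 11.51 hp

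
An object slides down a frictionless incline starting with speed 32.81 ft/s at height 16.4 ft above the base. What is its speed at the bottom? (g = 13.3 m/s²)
½mv₀² + mgh = ½mv² → v = √(v₀² + 2gh) = √(10² + 2×13.3×4.999) = 15.26 m/s = 50.08 ft/s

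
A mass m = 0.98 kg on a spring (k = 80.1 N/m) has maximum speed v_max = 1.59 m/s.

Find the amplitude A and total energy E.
½mv²_max = ½kA² → A = v_max√(m/k) = 1.59×√(0.98/80.1) = 0.1759 m = 17.59 cm
E = ½mv²_max = ½×0.98×1.59² = 1.239 J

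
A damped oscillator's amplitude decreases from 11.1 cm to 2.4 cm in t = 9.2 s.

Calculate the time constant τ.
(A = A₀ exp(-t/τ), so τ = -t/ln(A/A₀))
A/A₀ = 2.4/11.1 = 0.2162; ln(A/A₀) = -1.531
τ = −t/ln(A/A₀) = −9.2/-1.531 = 6.007 s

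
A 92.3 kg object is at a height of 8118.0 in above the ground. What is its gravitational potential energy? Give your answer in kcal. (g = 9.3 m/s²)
PE = mgh = 92.3 kg × 9.3 m/s² × 206.2 m = 1.77e+05 J = 42.3 kcal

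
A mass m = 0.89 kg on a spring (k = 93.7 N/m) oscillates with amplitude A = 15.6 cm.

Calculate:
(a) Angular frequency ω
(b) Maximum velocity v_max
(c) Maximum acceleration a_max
ω = √(k/m) = √(93.7/0.89) = 10.26 rad/s
v_max = ωA = 10.26×0.156 = 1.601 m/s
a_max = ω²A = 10.26²×0.156 = 16.42 m/s²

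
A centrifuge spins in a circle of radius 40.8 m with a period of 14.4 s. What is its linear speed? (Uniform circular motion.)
v = 2πr/T = 2π×40.8/14.4 = 17.8 m/s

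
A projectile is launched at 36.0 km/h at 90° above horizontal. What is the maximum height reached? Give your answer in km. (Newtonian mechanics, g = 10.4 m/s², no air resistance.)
H = v₀²sin²(θ)/(2g) (with unit conversion) = 0.004808 km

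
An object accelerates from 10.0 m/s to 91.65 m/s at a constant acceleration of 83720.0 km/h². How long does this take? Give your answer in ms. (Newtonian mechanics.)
t = (v - v₀)/a (with unit conversion) = 12640.0 ms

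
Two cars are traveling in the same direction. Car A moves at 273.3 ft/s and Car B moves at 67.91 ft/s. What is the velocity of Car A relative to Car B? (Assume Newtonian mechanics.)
v_rel = v_A - v_B = 273.3 - 67.91 = 205.4 ft/s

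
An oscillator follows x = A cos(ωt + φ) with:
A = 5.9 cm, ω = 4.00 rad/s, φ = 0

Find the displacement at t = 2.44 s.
x = A cos(ωt + φ) = 5.9×cos(4.0×2.44 + 0) = -5.572 cm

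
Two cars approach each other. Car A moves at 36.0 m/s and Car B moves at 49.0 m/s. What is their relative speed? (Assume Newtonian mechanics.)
v_rel = v_A + v_B = 36.0 + 49.0 = 85.0 m/s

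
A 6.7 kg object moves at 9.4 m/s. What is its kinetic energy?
KE = ½mv² = ½×6.7×9.4² = 296.006 J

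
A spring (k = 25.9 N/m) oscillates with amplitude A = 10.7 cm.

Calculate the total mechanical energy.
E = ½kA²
E = ½kA² = ½×25.9×(0.107)² = 0.1483 J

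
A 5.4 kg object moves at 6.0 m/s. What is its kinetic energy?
KE = ½mv² = ½×5.4×6.0² = 97.2 J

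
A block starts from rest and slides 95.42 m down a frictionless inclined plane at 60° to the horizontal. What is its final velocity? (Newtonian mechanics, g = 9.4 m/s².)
a = g sin(θ) = 9.4 × sin(60°) = 8.14 m/s²
v = √(2ad) = √(2 × 8.14 × 95.42) = 39.42 m/s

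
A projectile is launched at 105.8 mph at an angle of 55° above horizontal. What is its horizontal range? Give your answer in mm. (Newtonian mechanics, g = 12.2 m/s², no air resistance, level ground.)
R = v₀² sin(2θ) / g (with unit conversion) = 172300.0 mm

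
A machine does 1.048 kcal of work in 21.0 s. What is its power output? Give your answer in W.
P = W/t = 4385 J / 21 s = 208.8 W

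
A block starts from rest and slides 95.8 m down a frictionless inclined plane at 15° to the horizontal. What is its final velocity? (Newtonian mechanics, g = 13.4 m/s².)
a = g sin(θ) = 13.4 × sin(15°) = 3.47 m/s²
v = √(2ad) = √(2 × 3.47 × 95.8) = 25.78 m/s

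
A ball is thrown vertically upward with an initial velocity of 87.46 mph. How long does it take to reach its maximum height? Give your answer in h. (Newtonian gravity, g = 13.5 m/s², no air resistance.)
t_up = v₀/g (with unit conversion) = 0.0008045 h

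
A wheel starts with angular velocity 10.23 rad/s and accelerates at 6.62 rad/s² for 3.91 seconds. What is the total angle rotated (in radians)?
θ = ω₀t + ½αt² = 10.23×3.91 + ½×6.62×3.91² = 90.6 rad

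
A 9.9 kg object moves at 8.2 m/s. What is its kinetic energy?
KE = ½mv² = ½×9.9×8.2² = 332.838 J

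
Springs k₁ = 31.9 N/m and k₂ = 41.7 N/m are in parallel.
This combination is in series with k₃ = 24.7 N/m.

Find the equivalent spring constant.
k₁₂ = k₁ + k₂ = 73.6 N/m (parallel)
1/k_eq = 1/k₁₂ + 1/k₃ → k_eq = 18.49 N/m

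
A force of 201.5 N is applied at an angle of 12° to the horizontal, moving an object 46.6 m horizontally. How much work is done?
W = Fd cosθ = 201.5×46.6×cos(12°) = 9184.7 J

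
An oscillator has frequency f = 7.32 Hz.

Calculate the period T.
T = 1/f = 1/7.32 = 0.1366 s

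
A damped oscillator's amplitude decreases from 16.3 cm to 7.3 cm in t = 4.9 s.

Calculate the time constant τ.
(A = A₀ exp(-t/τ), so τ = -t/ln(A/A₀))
A/A₀ = 7.3/16.3 = 0.4479; ln(A/A₀) = -0.8033
τ = −t/ln(A/A₀) = −4.9/-0.8033 = 6.1 s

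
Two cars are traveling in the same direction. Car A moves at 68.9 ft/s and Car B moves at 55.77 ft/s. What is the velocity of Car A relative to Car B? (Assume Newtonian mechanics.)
v_rel = v_A - v_B = 68.9 - 55.77 = 13.13 ft/s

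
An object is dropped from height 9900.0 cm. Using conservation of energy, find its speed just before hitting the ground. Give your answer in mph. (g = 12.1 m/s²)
mgh = ½mv² → v = √(2gh) = √(2×12.1×99) = 48.95 m/s = 109.5 mph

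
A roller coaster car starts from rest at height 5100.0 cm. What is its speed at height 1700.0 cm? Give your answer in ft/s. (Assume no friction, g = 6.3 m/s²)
mgh₁ = ½mv₂² + mgh₂ → v₂ = √(2g(h₁−h₂)) = √(2×6.3×(51−17)) = 20.7 m/s = 67.91 ft/s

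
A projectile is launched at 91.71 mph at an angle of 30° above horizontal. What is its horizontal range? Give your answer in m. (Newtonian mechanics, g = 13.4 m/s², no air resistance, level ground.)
R = v₀² sin(2θ) / g (with unit conversion) = 108.6 m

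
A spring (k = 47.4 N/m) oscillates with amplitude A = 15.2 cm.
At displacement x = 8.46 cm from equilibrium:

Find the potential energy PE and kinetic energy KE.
E_total = ½kA² = ½×47.4×(0.152)² = 0.5476 J
PE = ½kx² = ½×47.4×(0.0846)² = 0.1696 J
KE = E_total − PE = 0.3779 J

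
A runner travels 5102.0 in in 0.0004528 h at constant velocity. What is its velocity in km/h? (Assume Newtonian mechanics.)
v = d/t (with unit conversion) = 286.2 km/h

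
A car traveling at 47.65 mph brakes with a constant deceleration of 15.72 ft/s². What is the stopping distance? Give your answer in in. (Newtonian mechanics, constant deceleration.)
d = v₀² / (2a) (with unit conversion) = 1864.0 in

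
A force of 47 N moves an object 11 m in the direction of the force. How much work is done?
W = Fd = 47×11 = 517.0 J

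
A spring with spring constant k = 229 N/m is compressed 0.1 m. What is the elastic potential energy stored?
PE = ½kx² = ½×229×0.1² = 1.145 J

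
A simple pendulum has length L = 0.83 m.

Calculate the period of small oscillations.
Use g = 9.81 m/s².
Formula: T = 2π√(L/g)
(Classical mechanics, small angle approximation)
T = 2π√(L/g) = 2π√(0.83/9.81) = 1.828 s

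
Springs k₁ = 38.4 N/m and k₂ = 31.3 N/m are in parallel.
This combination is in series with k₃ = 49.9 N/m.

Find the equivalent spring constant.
k₁₂ = k₁ + k₂ = 69.7 N/m (parallel)
1/k_eq = 1/k₁₂ + 1/k₃ → k_eq = 29.08 N/m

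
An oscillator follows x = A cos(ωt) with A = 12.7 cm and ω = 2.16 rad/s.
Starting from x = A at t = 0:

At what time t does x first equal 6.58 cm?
cos(ωt) = x/A = 6.58/12.7 = 0.5181
ωt = arccos(0.5181) = 1.026 rad
t = 1.026/2.16 = 0.4751 s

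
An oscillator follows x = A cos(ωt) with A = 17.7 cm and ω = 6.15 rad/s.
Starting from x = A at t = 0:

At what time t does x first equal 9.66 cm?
cos(ωt) = x/A = 9.66/17.7 = 0.5458
ωt = arccos(0.5458) = 0.9935 rad
t = 0.9935/6.15 = 0.1615 s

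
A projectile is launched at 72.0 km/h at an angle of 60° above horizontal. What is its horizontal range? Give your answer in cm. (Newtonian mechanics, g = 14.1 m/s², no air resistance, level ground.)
R = v₀² sin(2θ) / g (with unit conversion) = 2457.0 cm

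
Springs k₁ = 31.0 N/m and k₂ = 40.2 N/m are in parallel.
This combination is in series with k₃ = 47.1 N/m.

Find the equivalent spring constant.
k₁₂ = k₁ + k₂ = 71.2 N/m (parallel)
1/k_eq = 1/k₁₂ + 1/k₃ → k_eq = 28.35 N/m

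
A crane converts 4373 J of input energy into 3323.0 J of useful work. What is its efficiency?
η = W_out/W_in = 3323.0/4373 = 0.7599 = 75.99%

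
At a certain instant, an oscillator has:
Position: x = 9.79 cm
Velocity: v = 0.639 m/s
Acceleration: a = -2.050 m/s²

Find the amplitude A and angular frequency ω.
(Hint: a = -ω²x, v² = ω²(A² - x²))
a = −ω²x → ω = √(|a|/x) = √(2.05/0.0979) = 4.576 rad/s
v² = ω²(A² − x²) → A = √(x² + v²/ω²) = √(0.0979² + 0.639²/4.576²) = 0.1705 m = 17.05 cm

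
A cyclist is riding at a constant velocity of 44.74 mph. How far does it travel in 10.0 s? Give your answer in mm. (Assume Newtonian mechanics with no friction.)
d = vt (with unit conversion) = 200000.0 mm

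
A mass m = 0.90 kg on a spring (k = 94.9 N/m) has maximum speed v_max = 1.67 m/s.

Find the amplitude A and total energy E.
½mv²_max = ½kA² → A = v_max√(m/k) = 1.67×√(0.9/94.9) = 0.1626 m = 16.26 cm
E = ½mv²_max = ½×0.9×1.67² = 1.255 J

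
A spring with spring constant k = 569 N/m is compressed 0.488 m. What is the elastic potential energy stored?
PE = ½kx² = ½×569×0.488² = 67.75 J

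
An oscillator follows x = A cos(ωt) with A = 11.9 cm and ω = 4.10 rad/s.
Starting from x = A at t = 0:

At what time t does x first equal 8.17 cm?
cos(ωt) = x/A = 8.17/11.9 = 0.6866
ωt = arccos(0.6866) = 0.8141 rad
t = 0.8141/4.1 = 0.1986 s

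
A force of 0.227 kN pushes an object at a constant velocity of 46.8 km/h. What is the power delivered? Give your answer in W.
P = Fv = 227 N × 13 m/s = 2951 W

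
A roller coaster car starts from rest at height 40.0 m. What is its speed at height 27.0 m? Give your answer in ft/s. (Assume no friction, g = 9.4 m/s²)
mgh₁ = ½mv₂² + mgh₂ → v₂ = √(2g(h₁−h₂)) = √(2×9.4×(40−27)) = 15.63 m/s = 51.29 ft/s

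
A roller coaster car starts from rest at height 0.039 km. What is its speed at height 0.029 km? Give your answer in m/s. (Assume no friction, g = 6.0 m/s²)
mgh₁ = ½mv₂² + mgh₂ → v₂ = √(2g(h₁−h₂)) = √(2×6.0×(39−29)) = 10.95 m/s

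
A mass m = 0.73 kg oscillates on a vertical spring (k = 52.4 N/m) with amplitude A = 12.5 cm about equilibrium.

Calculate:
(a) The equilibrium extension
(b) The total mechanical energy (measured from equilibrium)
x_eq = mg/k = 0.73×9.81/52.4 = 0.1367 m = 13.67 cm
E = ½kA² = ½×52.4×(0.125)² = 0.4094 J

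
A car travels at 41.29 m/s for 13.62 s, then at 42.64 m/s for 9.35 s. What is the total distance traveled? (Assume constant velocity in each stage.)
d₁ = v₁t₁ = 41.29 × 13.62 = 562.37 m
d₂ = v₂t₂ = 42.64 × 9.35 = 398.684 m
d_total = 562.37 + 398.684 = 961.05 m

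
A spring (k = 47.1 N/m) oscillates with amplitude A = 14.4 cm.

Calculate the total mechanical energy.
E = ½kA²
E = ½kA² = ½×47.1×(0.144)² = 0.4883 J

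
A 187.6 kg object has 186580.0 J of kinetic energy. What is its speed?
KE = ½mv² → v = √(2KE/m) = √(2×186580.0/187.6) = 44.6 m/s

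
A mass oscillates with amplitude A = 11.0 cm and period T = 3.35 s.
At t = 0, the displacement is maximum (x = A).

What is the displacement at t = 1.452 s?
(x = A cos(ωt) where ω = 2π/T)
ω = 2π/T = 2π/3.35 = 1.876 rad/s
x = A cos(ωt) = 11.0×cos(1.876×1.452) = -10.05 cm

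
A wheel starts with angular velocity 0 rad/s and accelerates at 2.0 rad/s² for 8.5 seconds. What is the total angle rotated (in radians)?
θ = ω₀t + ½αt² = 0×8.5 + ½×2.0×8.5² = 72.25 rad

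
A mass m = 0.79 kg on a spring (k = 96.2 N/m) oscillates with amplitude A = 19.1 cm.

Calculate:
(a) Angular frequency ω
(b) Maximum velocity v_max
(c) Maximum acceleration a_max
ω = √(k/m) = √(96.2/0.79) = 11.04 rad/s
v_max = ωA = 11.04×0.191 = 2.108 m/s
a_max = ω²A = 11.04²×0.191 = 23.26 m/s²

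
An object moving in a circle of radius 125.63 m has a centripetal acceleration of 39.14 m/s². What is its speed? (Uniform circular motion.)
v = √(a_c × r) = √(39.14 × 125.63) = 70.12 m/s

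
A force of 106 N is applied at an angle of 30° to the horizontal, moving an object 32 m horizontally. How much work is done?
W = Fd cosθ = 106×32×cos(30°) = 2937.6 J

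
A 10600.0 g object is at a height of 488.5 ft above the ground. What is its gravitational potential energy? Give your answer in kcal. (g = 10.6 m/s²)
PE = mgh = 10.6 kg × 10.6 m/s² × 148.9 m = 1.673e+04 J = 3.999 kcal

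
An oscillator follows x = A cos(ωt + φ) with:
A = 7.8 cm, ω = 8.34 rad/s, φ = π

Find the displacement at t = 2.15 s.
x = A cos(ωt + φ) = 7.8×cos(8.34×2.15 + π) = -4.734 cm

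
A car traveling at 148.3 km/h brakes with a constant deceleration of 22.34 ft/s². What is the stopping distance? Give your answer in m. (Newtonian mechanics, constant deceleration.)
d = v₀² / (2a) (with unit conversion) = 124.6 m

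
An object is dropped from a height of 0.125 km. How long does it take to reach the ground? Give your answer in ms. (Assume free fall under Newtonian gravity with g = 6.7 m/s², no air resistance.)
t = √(2h/g) (with unit conversion) = 6108.0 ms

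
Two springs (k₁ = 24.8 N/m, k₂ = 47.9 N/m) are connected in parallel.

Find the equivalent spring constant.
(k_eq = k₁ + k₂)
k_eq = k₁ + k₂ = 24.8 + 47.9 = 72.7 N/m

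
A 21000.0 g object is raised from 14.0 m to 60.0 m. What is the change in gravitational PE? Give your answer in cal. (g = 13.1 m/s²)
ΔPE = mg(h₂ − h₁) = 21 kg × 13.1 m/s² × (60 − 14) m = 1.265e+04 J = 3025.0 cal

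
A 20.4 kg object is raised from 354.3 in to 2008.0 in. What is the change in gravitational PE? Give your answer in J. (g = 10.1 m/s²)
ΔPE = mg(h₂ − h₁) = 20.4 kg × 10.1 m/s² × (51 − 8.999) m = 8655 J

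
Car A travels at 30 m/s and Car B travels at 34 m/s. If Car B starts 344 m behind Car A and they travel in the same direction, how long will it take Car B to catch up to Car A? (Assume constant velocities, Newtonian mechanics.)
Relative speed: v_rel = 34 - 30 = 4 m/s
Time to catch: t = d₀/v_rel = 344/4 = 86.0 s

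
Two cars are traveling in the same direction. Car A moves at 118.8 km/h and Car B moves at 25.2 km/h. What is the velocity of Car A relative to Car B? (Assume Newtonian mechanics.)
v_rel = v_A - v_B = 118.8 - 25.2 = 93.6 km/h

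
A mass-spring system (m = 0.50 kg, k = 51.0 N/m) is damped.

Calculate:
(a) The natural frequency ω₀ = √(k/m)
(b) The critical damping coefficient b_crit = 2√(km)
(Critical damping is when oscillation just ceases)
ω₀ = √(k/m) = √(51.0/0.5) = 10.1 rad/s
b_crit = 2√(km) = 2√(51.0×0.5) = 10.1 kg/s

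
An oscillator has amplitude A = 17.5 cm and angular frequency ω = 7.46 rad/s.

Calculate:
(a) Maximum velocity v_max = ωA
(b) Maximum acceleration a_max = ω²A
v_max = ωA = 7.46×0.175 = 1.306 m/s
a_max = ω²A = 7.46²×0.175 = 9.739 m/s²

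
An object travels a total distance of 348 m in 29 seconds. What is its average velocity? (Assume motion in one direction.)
v_avg = Δd / Δt = 348 / 29 = 12.0 m/s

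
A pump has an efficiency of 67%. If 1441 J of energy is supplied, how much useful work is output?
W_out = η × W_in = 0.67 × 1441 = 965.47 J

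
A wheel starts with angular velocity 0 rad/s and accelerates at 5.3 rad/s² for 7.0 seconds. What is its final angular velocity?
ω = ω₀ + αt = 0 + 5.3 × 7.0 = 37.1 rad/s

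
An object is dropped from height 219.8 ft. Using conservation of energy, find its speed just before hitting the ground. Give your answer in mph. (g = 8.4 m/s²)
mgh = ½mv² → v = √(2gh) = √(2×8.4×67) = 33.55 m/s = 75.05 mph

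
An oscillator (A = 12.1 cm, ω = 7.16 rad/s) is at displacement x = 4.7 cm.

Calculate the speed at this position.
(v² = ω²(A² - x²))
v = ω√(A² − x²) = 7.16×√(0.121² − 0.047²) = 0.7983 m/s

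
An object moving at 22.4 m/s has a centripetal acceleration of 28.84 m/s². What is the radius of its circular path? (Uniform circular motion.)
r = v²/a_c = 22.4²/28.84 = 17.4 m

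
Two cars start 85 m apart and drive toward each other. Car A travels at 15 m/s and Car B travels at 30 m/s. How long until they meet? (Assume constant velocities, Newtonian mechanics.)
Combined speed: v_combined = 15 + 30 = 45 m/s
Time to meet: t = d/45 = 85/45 = 1.89 s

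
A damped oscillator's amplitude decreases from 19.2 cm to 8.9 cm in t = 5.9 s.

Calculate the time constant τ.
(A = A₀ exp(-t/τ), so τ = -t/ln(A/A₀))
A/A₀ = 8.9/19.2 = 0.4635; ln(A/A₀) = -0.7689
τ = −t/ln(A/A₀) = −5.9/-0.7689 = 7.674 s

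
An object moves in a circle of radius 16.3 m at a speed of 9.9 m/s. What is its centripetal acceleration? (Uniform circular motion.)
a_c = v²/r = 9.9²/16.3 = 98.01/16.3 = 6.01 m/s²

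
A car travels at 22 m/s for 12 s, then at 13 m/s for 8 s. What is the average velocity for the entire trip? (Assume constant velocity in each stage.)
d₁ = v₁t₁ = 22 × 12 = 264 m
d₂ = v₂t₂ = 13 × 8 = 104 m
d_total = 368 m, t_total = 20 s
v_avg = d_total/t_total = 368/20 = 18.4 m/s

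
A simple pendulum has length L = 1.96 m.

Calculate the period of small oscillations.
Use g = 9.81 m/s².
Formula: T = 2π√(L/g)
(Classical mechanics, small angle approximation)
T = 2π√(L/g) = 2π√(1.96/9.81) = 2.808 s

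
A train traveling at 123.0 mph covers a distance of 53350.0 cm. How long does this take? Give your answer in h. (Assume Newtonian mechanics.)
t = d/v (with unit conversion) = 0.002695 h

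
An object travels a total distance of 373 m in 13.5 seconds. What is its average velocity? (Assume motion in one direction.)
v_avg = Δd / Δt = 373 / 13.5 = 27.63 m/s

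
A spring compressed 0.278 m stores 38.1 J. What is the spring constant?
PE = ½kx² → k = 2PE/x² = 2×38.1/0.278² = 986.0 N/m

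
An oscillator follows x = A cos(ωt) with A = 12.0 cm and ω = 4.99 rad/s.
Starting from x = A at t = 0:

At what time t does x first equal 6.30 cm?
cos(ωt) = x/A = 6.3/12.0 = 0.525
ωt = arccos(0.525) = 1.018 rad
t = 1.018/4.99 = 0.204 s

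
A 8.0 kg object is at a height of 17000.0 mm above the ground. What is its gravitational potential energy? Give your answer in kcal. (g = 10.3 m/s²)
PE = mgh = 8 kg × 10.3 m/s² × 17 m = 1401 J = 0.3348 kcal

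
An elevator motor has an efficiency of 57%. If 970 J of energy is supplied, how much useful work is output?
W_out = η × W_in = 0.57 × 970 = 552.9 J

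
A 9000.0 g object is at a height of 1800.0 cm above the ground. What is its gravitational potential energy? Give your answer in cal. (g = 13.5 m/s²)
PE = mgh = 9 kg × 13.5 m/s² × 18 m = 2187 J = 522.7 cal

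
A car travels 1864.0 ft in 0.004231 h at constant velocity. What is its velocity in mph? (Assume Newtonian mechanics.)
v = d/t (with unit conversion) = 83.44 mph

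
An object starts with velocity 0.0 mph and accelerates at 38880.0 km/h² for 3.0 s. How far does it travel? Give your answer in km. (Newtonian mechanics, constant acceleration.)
d = v₀t + ½at² (with unit conversion) = 0.0135 km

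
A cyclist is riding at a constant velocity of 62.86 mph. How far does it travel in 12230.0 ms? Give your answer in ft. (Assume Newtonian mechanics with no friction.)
d = vt (with unit conversion) = 1128.0 ft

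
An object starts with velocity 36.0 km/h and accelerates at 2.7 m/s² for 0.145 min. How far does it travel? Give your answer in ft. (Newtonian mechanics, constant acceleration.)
d = v₀t + ½at² (with unit conversion) = 620.7 ft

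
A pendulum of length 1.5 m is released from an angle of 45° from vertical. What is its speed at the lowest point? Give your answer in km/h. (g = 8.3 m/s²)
h = L(1 − cosθ) = 1.5×(1 − cos45°) = 0.4393 m
v = √(2gh) = √(2×8.3×0.4393) = 2.701 m/s = 9.722 km/h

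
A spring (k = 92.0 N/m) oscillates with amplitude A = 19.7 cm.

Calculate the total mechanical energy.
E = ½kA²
E = ½kA² = ½×92.0×(0.197)² = 1.785 J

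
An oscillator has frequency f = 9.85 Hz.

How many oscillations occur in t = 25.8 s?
n = f×t = 9.85×25.8 = 254.1 oscillations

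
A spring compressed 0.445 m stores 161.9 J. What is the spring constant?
PE = ½kx² → k = 2PE/x² = 2×161.9/0.445² = 1635.0 N/m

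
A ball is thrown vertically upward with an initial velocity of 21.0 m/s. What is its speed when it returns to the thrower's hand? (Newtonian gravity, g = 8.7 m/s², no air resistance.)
By conservation of energy, the ball returns at the same speed = 21.0 m/s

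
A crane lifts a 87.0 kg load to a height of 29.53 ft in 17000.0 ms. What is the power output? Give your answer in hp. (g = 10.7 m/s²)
W = mgh = 87×10.7×9.001 = 8379 J
P = W/t = 8379/17 = 492.9 W = 0.6609 hp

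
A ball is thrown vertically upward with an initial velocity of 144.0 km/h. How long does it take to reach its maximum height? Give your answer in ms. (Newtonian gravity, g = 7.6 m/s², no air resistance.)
t_up = v₀/g (with unit conversion) = 5263.0 ms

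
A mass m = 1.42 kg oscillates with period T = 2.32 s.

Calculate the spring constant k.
T = 2π√(m/k) → k = m(2π/T)² = 1.42×(2π/2.32)² = 10.42 N/m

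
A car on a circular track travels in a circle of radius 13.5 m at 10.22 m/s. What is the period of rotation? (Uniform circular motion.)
T = 2πr/v = 2π×13.5/10.22 = 8.3 s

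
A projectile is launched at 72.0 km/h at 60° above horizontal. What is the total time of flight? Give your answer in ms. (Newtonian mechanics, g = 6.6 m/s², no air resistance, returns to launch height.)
T = 2v₀sin(θ)/g (with unit conversion) = 5249.0 ms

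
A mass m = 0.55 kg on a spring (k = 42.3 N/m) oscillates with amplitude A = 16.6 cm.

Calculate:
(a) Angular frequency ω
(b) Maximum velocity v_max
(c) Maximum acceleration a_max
ω = √(k/m) = √(42.3/0.55) = 8.77 rad/s
v_max = ωA = 8.77×0.166 = 1.456 m/s
a_max = ω²A = 8.77²×0.166 = 12.77 m/s²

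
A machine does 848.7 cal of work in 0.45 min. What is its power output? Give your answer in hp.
P = W/t = 3551 J / 27 s = 131.5 W = 0.1764 hp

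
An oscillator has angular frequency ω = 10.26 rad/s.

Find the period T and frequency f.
T = 2π/ω = 2π/10.26 = 0.6124 s; f = ω/2π = 1.633 Hz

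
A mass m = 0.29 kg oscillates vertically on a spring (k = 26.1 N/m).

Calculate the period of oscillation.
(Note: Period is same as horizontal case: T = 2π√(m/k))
T = 2π√(m/k) = 2π√(0.29/26.1) = 0.6623 s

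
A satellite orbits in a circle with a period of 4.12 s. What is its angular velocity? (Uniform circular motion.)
ω = 2π/T = 2π/4.12 = 1.525 rad/s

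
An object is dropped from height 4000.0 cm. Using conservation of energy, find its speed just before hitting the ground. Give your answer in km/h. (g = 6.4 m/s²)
mgh = ½mv² → v = √(2gh) = √(2×6.4×40) = 22.63 m/s = 81.46 km/h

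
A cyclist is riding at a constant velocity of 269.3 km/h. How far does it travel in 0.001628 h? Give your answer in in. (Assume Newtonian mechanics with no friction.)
d = vt (with unit conversion) = 17260.0 in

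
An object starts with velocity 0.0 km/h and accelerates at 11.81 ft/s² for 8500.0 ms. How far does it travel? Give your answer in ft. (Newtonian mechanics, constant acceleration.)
d = v₀t + ½at² (with unit conversion) = 426.6 ft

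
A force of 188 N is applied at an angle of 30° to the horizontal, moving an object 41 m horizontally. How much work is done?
W = Fd cosθ = 188×41×cos(30°) = 6675.3 J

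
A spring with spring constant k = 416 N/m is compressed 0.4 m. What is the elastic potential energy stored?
PE = ½kx² = ½×416×0.4² = 33.28 J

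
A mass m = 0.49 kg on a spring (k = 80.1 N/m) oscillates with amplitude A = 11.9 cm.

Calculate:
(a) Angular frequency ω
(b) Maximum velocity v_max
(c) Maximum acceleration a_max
ω = √(k/m) = √(80.1/0.49) = 12.79 rad/s
v_max = ωA = 12.79×0.119 = 1.521 m/s
a_max = ω²A = 12.79²×0.119 = 19.45 m/s²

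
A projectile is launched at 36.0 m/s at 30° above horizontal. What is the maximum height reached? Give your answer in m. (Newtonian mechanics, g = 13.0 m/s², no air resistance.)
H = v₀²sin²(θ)/(2g) = 12.46 m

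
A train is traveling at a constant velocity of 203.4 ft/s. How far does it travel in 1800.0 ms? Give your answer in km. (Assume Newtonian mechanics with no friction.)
d = vt (with unit conversion) = 0.1116 km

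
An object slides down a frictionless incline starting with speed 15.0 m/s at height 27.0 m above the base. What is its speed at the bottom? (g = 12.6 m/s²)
½mv₀² + mgh = ½mv² → v = √(v₀² + 2gh) = √(15² + 2×12.6×27) = 30.09 m/s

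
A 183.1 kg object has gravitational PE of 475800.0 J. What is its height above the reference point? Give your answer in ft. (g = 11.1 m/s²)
PE = mgh → h = PE/(mg) = 4.758e+05 J / (183.1 kg × 11.1 m/s²) = 234.1 m = 768.1 ft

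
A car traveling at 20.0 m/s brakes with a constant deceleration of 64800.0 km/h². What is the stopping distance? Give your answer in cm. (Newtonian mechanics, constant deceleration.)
d = v₀² / (2a) (with unit conversion) = 4000.0 cm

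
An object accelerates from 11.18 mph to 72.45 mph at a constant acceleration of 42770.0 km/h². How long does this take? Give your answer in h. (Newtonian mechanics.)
t = (v - v₀)/a (with unit conversion) = 0.002305 h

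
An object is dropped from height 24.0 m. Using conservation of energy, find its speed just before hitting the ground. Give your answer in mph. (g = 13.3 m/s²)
mgh = ½mv² → v = √(2gh) = √(2×13.3×24) = 25.27 m/s = 56.52 mph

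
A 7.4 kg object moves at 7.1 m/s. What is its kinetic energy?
KE = ½mv² = ½×7.4×7.1² = 186.517 J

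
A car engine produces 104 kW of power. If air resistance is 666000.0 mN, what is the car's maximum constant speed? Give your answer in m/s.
P = Fv → v = P/F = 104000 W / 666 N = 156.2 m/s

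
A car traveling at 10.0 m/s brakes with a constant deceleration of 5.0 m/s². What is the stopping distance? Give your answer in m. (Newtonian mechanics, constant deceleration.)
d = v₀² / (2a) = 10.0 m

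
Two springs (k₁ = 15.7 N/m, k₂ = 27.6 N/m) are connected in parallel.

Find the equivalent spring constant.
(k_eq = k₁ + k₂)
k_eq = k₁ + k₂ = 15.7 + 27.6 = 43.3 N/m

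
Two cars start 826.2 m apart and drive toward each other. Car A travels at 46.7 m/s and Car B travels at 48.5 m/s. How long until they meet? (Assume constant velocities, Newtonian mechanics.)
Combined speed: v_combined = 46.7 + 48.5 = 95.2 m/s
Time to meet: t = d/95.2 = 826.2/95.2 = 8.68 s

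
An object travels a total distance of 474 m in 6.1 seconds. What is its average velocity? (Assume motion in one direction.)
v_avg = Δd / Δt = 474 / 6.1 = 77.7 m/s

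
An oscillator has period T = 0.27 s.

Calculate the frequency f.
f = 1/T = 1/0.27 = 3.704 Hz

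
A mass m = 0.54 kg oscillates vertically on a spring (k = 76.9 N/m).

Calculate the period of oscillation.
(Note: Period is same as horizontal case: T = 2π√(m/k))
T = 2π√(m/k) = 2π√(0.54/76.9) = 0.5265 s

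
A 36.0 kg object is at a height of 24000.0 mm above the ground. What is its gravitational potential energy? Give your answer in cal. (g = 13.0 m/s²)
PE = mgh = 36 kg × 13.0 m/s² × 24 m = 1.123e+04 J = 2685.0 cal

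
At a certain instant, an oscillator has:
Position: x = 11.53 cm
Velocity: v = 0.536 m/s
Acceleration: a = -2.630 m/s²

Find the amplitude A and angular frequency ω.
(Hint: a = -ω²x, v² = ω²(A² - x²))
a = −ω²x → ω = √(|a|/x) = √(2.63/0.1153) = 4.776 rad/s
v² = ω²(A² − x²) → A = √(x² + v²/ω²) = √(0.1153² + 0.536²/4.776²) = 0.1609 m = 16.09 cm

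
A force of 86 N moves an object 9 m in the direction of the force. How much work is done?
W = Fd = 86×9 = 774.0 J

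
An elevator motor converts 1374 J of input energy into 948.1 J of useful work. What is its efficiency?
η = W_out/W_in = 948.1/1374 = 0.69 = 69.0%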